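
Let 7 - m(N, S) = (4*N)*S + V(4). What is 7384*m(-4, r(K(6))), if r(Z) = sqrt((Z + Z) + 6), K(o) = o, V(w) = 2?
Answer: 36920 + 354432*sqrt(2) ≈ 5.3816e+5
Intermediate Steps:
r(Z) = sqrt(6 + 2*Z) (r(Z) = sqrt(2*Z + 6) = sqrt(6 + 2*Z))
m(N, S) = 5 - 4*N*S (m(N, S) = 7 - ((4*N)*S + 2) = 7 - (4*N*S + 2) = 7 - (2 + 4*N*S) = 7 + (-2 - 4*N*S) = 5 - 4*N*S)
7384*m(-4, r(K(6))) = 7384*(5 - 4*(-4)*sqrt(6 + 2*6)) = 7384*(5 - 4*(-4)*sqrt(6 + 12)) = 7384*(5 - 4*(-4)*sqrt(18)) = 7384*(5 - 4*(-4)*3*sqrt(2)) = 7384*(5 + 48*sqrt(2)) = 36920 + 354432*sqrt(2)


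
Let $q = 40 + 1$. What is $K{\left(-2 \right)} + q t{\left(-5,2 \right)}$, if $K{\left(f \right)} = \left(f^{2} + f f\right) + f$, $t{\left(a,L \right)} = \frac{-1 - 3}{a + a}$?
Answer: $\frac{112}{5} \approx 22.4$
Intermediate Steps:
$t{\left(a,L \right)} = - \frac{2}{a}$ ($t{\left(a,L \right)} = - \frac{4}{2 a} = - 4 \frac{1}{2 a} = - \frac{2}{a}$)
$q = 41$
$K{\left(f \right)} = f + 2 f^{2}$ ($K{\left(f \right)} = \left(f^{2} + f^{2}\right) + f = 2 f^{2} + f = f + 2 f^{2}$)
$K{\left(-2 \right)} + q t{\left(-5,2 \right)} = - 2 \left(1 + 2 \left(-2\right)\right) + 41 \left(- \frac{2}{-5}\right) = - 2 \left(1 - 4\right) + 41 \left(\left(-2\right) \left(- \frac{1}{5}\right)\right) = \left(-2\right) \left(-3\right) + 41 \cdot \frac{2}{5} = 6 + \frac{82}{5} = \frac{112}{5}$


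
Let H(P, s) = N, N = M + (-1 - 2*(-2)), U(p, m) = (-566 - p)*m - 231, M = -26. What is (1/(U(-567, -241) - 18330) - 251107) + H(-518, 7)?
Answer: -4721746261/18802 ≈ -2.5113e+5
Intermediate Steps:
U(p, m) = -231 + m*(-566 - p) (U(p, m) = m*(-566 - p) - 231 = -231 + m*(-566 - p))
N = -23 (N = -26 + (-1 - 2*(-2)) = -26 + (-1 + 4) = -26 + 3 = -23)
H(P, s) = -23
(1/(U(-567, -241) - 18330) - 251107) + H(-518, 7) = (1/((-231 - 566*(-241) - 1*(-241)*(-567)) - 18330) - 251107) - 23 = (1/((-231 + 136406 - 136647) - 18330) - 251107) - 23 = (1/(-472 - 18330) - 251107) - 23 = (1/(-18802) - 251107) - 23 = (-1/18802 - 251107) - 23 = -4721313815/18802 - 23 = -4721746261/18802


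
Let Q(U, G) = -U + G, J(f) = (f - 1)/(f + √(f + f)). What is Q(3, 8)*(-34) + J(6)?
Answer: -675/4 - 5*√3/12 ≈ -169.47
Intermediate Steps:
J(f) = (-1 + f)/(f + √2*√f) (J(f) = (-1 + f)/(f + √(2*f)) = (-1 + f)/(f + √2*√f))
Q(U, G) = G - U
Q(3, 8)*(-34) + J(6) = (8 - 1*3)*(-34) + (-1 + 6)/(6 + √2*√6) = (8 - 3)*(-34) + 5/(6 + 2*√3) = 5*(-34) + 5/(6 + 2*√3) = -170 + 5/(6 + 2*√3)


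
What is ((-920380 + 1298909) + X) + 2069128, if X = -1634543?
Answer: 813114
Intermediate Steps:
((-920380 + 1298909) + X) + 2069128 = ((-920380 + 1298909) - 1634543) + 2069128 = (378529 - 1634543) + 2069128 = -1256014 + 2069128 = 813114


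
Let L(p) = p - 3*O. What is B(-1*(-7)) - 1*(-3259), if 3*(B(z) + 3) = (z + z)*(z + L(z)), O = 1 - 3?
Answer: 10048/3 ≈ 3349.3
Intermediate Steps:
O = -2
L(p) = 6 + p (L(p) = p - 3*(-2) = p + 6 = 6 + p)
B(z) = -3 + 2*z*(6 + 2*z)/3 (B(z) = -3 + ((z + z)*(z + (6 + z)))/3 = -3 + ((2*z)*(6 + 2*z))/3 = -3 + (2*z*(6 + 2*z))/3 = -3 + 2*z*(6 + 2*z)/3)
B(-1*(-7)) - 1*(-3259) = (-3 + 4*(-1*(-7)) + 4*(-1*(-7))**2/3) - 1*(-3259) = (-3 + 4*7 + (4/3)*7**2) + 3259 = (-3 + 28 + (4/3)*49) + 3259 = (-3 + 28 + 196/3) + 3259 = 271/3 + 3259 = 10048/3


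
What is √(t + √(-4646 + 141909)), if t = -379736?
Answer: √(-379736 + √137263) ≈ 615.93*I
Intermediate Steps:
√(t + √(-4646 + 141909)) = √(-379736 + √(-4646 + 141909)) = √(-379736 + √137263)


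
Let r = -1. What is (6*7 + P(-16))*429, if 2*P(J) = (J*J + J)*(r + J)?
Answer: -857142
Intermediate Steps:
P(J) = (-1 + J)*(J + J²)/2 (P(J) = ((J*J + J)*(-1 + J))/2 = ((J² + J)*(-1 + J))/2 = ((J + J²)*(-1 + J))/2 = ((-1 + J)*(J + J²))/2 = (-1 + J)*(J + J²)/2)
(6*7 + P(-16))*429 = (6*7 + (½)*(-16)*(-1 + (-16)²))*429 = (42 + (½)*(-16)*(-1 + 256))*429 = (42 + (½)*(-16)*255)*429 = (42 - 2040)*429 = -1998*429 = -857142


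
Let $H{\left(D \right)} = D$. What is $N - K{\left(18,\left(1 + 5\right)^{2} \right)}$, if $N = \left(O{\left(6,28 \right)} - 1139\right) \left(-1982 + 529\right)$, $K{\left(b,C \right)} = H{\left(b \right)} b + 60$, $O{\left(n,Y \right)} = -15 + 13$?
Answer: $1657489$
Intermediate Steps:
$O{\left(n,Y \right)} = -2$
$K{\left(b,C \right)} = 60 + b^{2}$ ($K{\left(b,C \right)} = b b + 60 = b^{2} + 60 = 60 + b^{2}$)
$N = 1657873$ ($N = \left(-2 - 1139\right) \left(-1982 + 529\right) = \left(-1141\right) \left(-1453\right) = 1657873$)
$N - K{\left(18,\left(1 + 5\right)^{2} \right)} = 1657873 - \left(60 + 18^{2}\right) = 1657873 - \left(60 + 324\right) = 1657873 - 384 = 1657489$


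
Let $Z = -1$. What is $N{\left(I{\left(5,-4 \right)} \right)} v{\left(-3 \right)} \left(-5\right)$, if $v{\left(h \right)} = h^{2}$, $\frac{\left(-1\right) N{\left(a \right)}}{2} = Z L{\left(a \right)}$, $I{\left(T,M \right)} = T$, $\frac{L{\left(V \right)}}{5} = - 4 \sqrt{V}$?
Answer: $1800 \sqrt{5} \approx 4024.9$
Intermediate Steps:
$L{\left(V \right)} = - 20 \sqrt{V}$ ($L{\left(V \right)} = 5 \left(- 4 \sqrt{V}\right) = - 20 \sqrt{V}$)
$N{\left(a \right)} = - 40 \sqrt{a}$ ($N{\left(a \right)} = - 2 \left(- \left(-20\right) \sqrt{a}\right) = - 2 \cdot 20 \sqrt{a} = - 40 \sqrt{a}$)
$N{\left(I{\left(5,-4 \right)} \right)} v{\left(-3 \right)} \left(-5\right) = - 40 \sqrt{5} \left(-3\right)^{2} \left(-5\right) = - 40 \sqrt{5} \cdot 9 \left(-5\right) = - 360 \sqrt{5} \left(-5\right) = 1800 \sqrt{5}$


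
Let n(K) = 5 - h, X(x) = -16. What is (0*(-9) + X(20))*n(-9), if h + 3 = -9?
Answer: -272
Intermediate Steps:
h = -12 (h = -3 - 9 = -12)
n(K) = 17 (n(K) = 5 - 1*(-12) = 5 + 12 = 17)
(0*(-9) + X(20))*n(-9) = (0*(-9) - 16)*17 = (0 - 16)*17 = -16*17 = -272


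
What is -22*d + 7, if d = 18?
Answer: -389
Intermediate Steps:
-22*d + 7 = -22*18 + 7 = -396 + 7 = -389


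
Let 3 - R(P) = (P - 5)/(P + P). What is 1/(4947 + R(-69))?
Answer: 69/341513 ≈ 0.00020204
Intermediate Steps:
R(P) = 3 - (-5 + P)/(2*P) (R(P) = 3 - (P - 5)/(P + P) = 3 - (-5 + P)/(2*P))
1/(4947 + R(-69)) = 1/(4947 + (5/2)*(1 - 69)/(-69)) = 1/(4947 + (5/2)*(-1/69)*(-68)) = 1/(4947 + 170/69) = 1/(341513/69) = 69/341513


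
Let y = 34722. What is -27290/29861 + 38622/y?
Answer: 34288027/172805607 ≈ 0.19842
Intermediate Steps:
-27290/29861 + 38622/y = -27290/29861 + 38622/34722 = -27290*1/29861 + 38622*(1/34722) = -27290/29861 + 6437/5787 = 34288027/172805607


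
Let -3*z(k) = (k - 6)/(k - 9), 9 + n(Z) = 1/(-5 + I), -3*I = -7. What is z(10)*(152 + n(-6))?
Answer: -1141/6 ≈ -190.17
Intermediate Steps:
I = 7/3 (I = -1/3*(-7) = 7/3 ≈ 2.3333)
n(Z) = -75/8 (n(Z) = -9 + 1/(-5 + 7/3) = -9 + 1/(-8/3) = -9 - 3/8 = -75/8)
z(k) = -(-6 + k)/(3*(-9 + k)) (z(k) = -(k - 6)/(3*(k - 9)) = -(-6 + k)/(3*(-9 + k)))
z(10)*(152 + n(-6)) = ((6 - 1*10)/(3*(-9 + 10)))*(152 - 75/8) = ((1/3)*(6 - 10)/1)*(1141/8) = ((1/3)*1*(-4))*(1141/8) = -4/3*1141/8 = -1141/6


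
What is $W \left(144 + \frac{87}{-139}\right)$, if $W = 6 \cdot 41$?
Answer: $\frac{4902534}{139} \approx 35270.0$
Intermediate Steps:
$W = 246$
$W \left(144 + \frac{87}{-139}\right) = 246 \left(144 + \frac{87}{-139}\right) = 246 \left(144 + 87 \left(- \frac{1}{139}\right)\right) = 246 \left(144 - \frac{87}{139}\right) = 246 \cdot \frac{19929}{139} = \frac{4902534}{139}$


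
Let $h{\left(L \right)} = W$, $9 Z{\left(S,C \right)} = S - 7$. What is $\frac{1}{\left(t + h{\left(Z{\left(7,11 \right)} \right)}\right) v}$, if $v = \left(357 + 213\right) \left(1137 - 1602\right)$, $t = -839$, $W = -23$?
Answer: $\frac{1}{228473100} \approx 4.3769 \cdot 10^{-9}$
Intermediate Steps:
$Z{\left(S,C \right)} = - \frac{7}{9} + \frac{S}{9}$ ($Z{\left(S,C \right)} = \frac{S - 7}{9} = \frac{-7 + S}{9} = - \frac{7}{9} + \frac{S}{9}$)
$h{\left(L \right)} = -23$
$v = -265050$ ($v = 570 \left(-465\right) = -265050$)
$\frac{1}{\left(t + h{\left(Z{\left(7,11 \right)} \right)}\right) v} = \frac{1}{\left(-839 - 23\right) \left(-265050\right)} = \frac{1}{-862} \left(- \frac{1}{265050}\right) = \left(- \frac{1}{862}\right) \left(- \frac{1}{265050}\right) = \frac{1}{228473100}$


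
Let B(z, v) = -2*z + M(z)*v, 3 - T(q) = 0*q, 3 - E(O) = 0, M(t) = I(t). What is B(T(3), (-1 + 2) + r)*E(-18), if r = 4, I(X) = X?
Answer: 27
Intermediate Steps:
M(t) = t
E(O) = 3 (E(O) = 3 - 1*0 = 3 + 0 = 3)
T(q) = 3 (T(q) = 3 - 0*q = 3 - 1*0 = 3 + 0 = 3)
B(z, v) = -2*z + v*z (B(z, v) = -2*z + z*v = -2*z + v*z)
B(T(3), (-1 + 2) + r)*E(-18) = (3*(-2 + ((-1 + 2) + 4)))*3 = (3*(-2 + (1 + 4)))*3 = (3*(-2 + 5))*3 = (3*3)*3 = 9*3 = 27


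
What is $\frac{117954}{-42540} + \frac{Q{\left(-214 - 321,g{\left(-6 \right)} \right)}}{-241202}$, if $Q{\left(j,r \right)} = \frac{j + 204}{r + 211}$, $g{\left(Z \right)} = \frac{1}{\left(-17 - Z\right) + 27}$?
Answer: $- \frac{8006493839923}{2887541300930} \approx -2.7728$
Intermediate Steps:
$g{\left(Z \right)} = \frac{1}{10 - Z}$
$Q{\left(j,r \right)} = \frac{204 + j}{211 + r}$
$\frac{117954}{-42540} + \frac{Q{\left(-214 - 321,g{\left(-6 \right)} \right)}}{-241202} = \frac{117954}{-42540} + \frac{\frac{1}{211 - \frac{1}{-10 - 6}} \left(204 - 535\right)}{-241202} = 117954 \left(- \frac{1}{42540}\right) + \frac{204 - 535}{211 - \frac{1}{-16}} \left(- \frac{1}{241202}\right) = - \frac{19659}{7090} + \frac{1}{211 - - \frac{1}{16}} \left(-331\right) \left(- \frac{1}{241202}\right) = - \frac{19659}{7090} + \frac{1}{211 + \frac{1}{16}} \left(-331\right) \left(- \frac{1}{241202}\right) = - \frac{19659}{7090} + \frac{1}{\frac{3377}{16}} \left(-331\right) \left(- \frac{1}{241202}\right) = - \frac{19659}{7090} + \frac{16}{3377} \left(-331\right) \left(- \frac{1}{241202}\right) = - \frac{19659}{7090} - - \frac{2648}{407269577} = - \frac{19659}{7090} + \frac{2648}{407269577} = - \frac{8006493839923}{2887541300930}$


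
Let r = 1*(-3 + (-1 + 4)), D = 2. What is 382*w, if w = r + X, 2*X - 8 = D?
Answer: 1910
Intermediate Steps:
X = 5 (X = 4 + (½)*2 = 4 + 1 = 5)
r = 0 (r = 1*(-3 + 3) = 1*0 = 0)
w = 5 (w = 0 + 5 = 5)
382*w = 382*5 = 1910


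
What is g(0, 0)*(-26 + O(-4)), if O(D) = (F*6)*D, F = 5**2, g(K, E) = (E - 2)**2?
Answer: -2504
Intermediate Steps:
g(K, E) = (-2 + E)**2
F = 25
O(D) = 150*D (O(D) = (25*6)*D = 150*D)
g(0, 0)*(-26 + O(-4)) = (-2 + 0)**2*(-26 + 150*(-4)) = (-2)**2*(-26 - 600) = 4*(-626) = -2504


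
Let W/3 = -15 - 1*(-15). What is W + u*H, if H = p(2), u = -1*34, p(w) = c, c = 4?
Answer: -136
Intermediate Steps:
W = 0 (W = 3*(-15 - 1*(-15)) = 3*(-15 + 15) = 3*0 = 0)
p(w) = 4
u = -34
H = 4
W + u*H = 0 - 34*4 = 0 - 136 = -136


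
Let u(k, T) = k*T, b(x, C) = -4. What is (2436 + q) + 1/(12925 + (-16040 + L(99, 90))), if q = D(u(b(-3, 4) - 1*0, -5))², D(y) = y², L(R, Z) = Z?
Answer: 491368899/3025 ≈ 1.6244e+5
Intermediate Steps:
u(k, T) = T*k
q = 160000 (q = ((-5*(-4 - 1*0))²)² = ((-5*(-4 + 0))²)² = ((-5*(-4))²)² = (20²)² = 400² = 160000)
(2436 + q) + 1/(12925 + (-16040 + L(99, 90))) = (2436 + 160000) + 1/(12925 + (-16040 + 90)) = 162436 + 1/(12925 - 15950) = 162436 + 1/(-3025) = 162436 - 1/3025 = 491368899/3025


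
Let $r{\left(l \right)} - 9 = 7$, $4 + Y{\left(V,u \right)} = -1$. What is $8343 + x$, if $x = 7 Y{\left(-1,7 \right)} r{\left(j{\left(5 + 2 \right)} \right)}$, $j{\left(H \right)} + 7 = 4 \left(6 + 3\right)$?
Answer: $7783$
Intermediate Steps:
$Y{\left(V,u \right)} = -5$ ($Y{\left(V,u \right)} = -4 - 1 = -5$)
$j{\left(H \right)} = 29$ ($j{\left(H \right)} = -7 + 4 \left(6 + 3\right) = -7 + 4 \cdot 9 = -7 + 36 = 29$)
$r{\left(l \right)} = 16$ ($r{\left(l \right)} = 9 + 7 = 16$)
$x = -560$ ($x = 7 \left(-5\right) 16 = \left(-35\right) 16 = -560$)
$8343 + x = 8343 - 560 = 7783$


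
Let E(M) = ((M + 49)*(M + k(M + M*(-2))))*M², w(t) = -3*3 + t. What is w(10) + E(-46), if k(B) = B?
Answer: 1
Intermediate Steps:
w(t) = -9 + t
E(M) = 0 (E(M) = ((M + 49)*(M + (M + M*(-2))))*M² = ((49 + M)*(M + (M - 2*M)))*M² = ((49 + M)*(M - M))*M² = ((49 + M)*0)*M² = 0*M² = 0)
w(10) + E(-46) = (-9 + 10) + 0 = 1 + 0 = 1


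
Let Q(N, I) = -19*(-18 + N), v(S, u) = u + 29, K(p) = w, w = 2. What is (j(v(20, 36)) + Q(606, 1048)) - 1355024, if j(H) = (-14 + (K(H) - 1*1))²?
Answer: -1366027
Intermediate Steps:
K(p) = 2
v(S, u) = 29 + u
Q(N, I) = 342 - 19*N
j(H) = 169 (j(H) = (-14 + (2 - 1*1))² = (-14 + (2 - 1))² = (-14 + 1)² = (-13)² = 169)
(j(v(20, 36)) + Q(606, 1048)) - 1355024 = (169 + (342 - 19*606)) - 1355024 = (169 + (342 - 11514)) - 1355024 = (169 - 11172) - 1355024 = -11003 - 1355024 = -1366027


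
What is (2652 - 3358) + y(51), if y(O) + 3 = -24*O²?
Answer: -63133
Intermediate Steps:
y(O) = -3 - 24*O²
(2652 - 3358) + y(51) = (2652 - 3358) + (-3 - 24*51²) = -706 + (-3 - 24*2601) = -706 + (-3 - 62424) = -706 - 62427 = -63133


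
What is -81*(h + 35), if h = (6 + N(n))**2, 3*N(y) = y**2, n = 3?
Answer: -9396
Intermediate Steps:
N(y) = y**2/3
h = 81 (h = (6 + (1/3)*3**2)**2 = (6 + (1/3)*9)**2 = (6 + 3)**2 = 9**2 = 81)
-81*(h + 35) = -81*(81 + 35) = -81*116 = -9396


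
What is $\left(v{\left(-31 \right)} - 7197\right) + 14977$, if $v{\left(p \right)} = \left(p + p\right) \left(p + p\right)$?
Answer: $11624$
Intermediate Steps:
$v{\left(p \right)} = 4 p^{2}$ ($v{\left(p \right)} = 2 p 2 p = 4 p^{2}$)
$\left(v{\left(-31 \right)} - 7197\right) + 14977 = \left(4 \left(-31\right)^{2} - 7197\right) + 14977 = \left(4 \cdot 961 - 7197\right) + 14977 = \left(3844 - 7197\right) + 14977 = -3353 + 14977 = 11624$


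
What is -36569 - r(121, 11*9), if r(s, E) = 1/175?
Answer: -6399576/175 ≈ -36569.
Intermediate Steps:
r(s, E) = 1/175
-36569 - r(121, 11*9) = -36569 - 1*1/175 = -36569 - 1/175 = -6399576/175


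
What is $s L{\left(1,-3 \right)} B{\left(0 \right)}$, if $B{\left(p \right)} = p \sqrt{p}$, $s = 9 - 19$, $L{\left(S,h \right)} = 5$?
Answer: $0$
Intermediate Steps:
$s = -10$
$B{\left(p \right)} = p^{\frac{3}{2}}$
$s L{\left(1,-3 \right)} B{\left(0 \right)} = \left(-10\right) 5 \cdot 0^{\frac{3}{2}} = \left(-50\right) 0 = 0$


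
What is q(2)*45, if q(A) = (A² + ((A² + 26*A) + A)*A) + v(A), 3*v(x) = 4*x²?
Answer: 5640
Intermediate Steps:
v(x) = 4*x²/3 (v(x) = (4*x²)/3 = 4*x²/3)
q(A) = 7*A²/3 + A*(A² + 27*A) (q(A) = (A² + ((A² + 26*A) + A)*A) + 4*A²/3 = (A² + (A² + 27*A)*A) + 4*A²/3 = (A² + A*(A² + 27*A)) + 4*A²/3 = 7*A²/3 + A*(A² + 27*A))
q(2)*45 = (2²*(88/3 + 2))*45 = (4*(94/3))*45 = (376/3)*45 = 5640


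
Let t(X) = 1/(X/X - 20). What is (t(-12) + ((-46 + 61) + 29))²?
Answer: 697225/361 ≈ 1931.4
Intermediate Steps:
t(X) = -1/19 (t(X) = 1/(1 - 20) = 1/(-19) = -1/19)
(t(-12) + ((-46 + 61) + 29))² = (-1/19 + ((-46 + 61) + 29))² = (-1/19 + (15 + 29))² = (-1/19 + 44)² = (835/19)² = 697225/361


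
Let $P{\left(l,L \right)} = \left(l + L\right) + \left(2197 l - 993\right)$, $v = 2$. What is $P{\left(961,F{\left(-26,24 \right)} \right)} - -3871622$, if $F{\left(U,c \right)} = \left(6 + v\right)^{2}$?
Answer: $5982971$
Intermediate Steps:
$F{\left(U,c \right)} = 64$ ($F{\left(U,c \right)} = \left(6 + 2\right)^{2} = 8^{2} = 64$)
$P{\left(l,L \right)} = -993 + L + 2198 l$ ($P{\left(l,L \right)} = \left(L + l\right) + \left(-993 + 2197 l\right) = -993 + L + 2198 l$)
$P{\left(961,F{\left(-26,24 \right)} \right)} - -3871622 = \left(-993 + 64 + 2198 \cdot 961\right) - -3871622 = \left(-993 + 64 + 2112278\right) + 3871622 = 2111349 + 3871622 = 5982971$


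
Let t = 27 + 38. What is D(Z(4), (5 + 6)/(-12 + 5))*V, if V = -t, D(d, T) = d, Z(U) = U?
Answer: -260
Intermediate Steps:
t = 65
V = -65 (V = -1*65 = -65)
D(Z(4), (5 + 6)/(-12 + 5))*V = 4*(-65) = -260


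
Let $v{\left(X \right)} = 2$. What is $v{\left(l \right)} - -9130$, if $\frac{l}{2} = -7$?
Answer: $9132$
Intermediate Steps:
$l = -14$ ($l = 2 \left(-7\right) = -14$)
$v{\left(l \right)} - -9130 = 2 - -9130 = 2 + 9130 = 9132$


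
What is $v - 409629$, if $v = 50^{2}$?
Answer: $-407129$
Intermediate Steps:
$v = 2500$
$v - 409629 = 2500 - 409629 = -407129$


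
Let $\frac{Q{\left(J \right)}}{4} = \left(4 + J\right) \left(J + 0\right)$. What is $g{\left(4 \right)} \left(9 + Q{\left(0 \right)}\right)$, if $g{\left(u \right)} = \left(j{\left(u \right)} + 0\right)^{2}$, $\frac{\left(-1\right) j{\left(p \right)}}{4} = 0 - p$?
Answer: $2304$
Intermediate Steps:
$j{\left(p \right)} = 4 p$ ($j{\left(p \right)} = - 4 \left(0 - p\right) = - 4 \left(- p\right) = 4 p$)
$g{\left(u \right)} = 16 u^{2}$ ($g{\left(u \right)} = \left(4 u + 0\right)^{2} = \left(4 u\right)^{2} = 16 u^{2}$)
$Q{\left(J \right)} = 4 J \left(4 + J\right)$ ($Q{\left(J \right)} = 4 \left(4 + J\right) \left(J + 0\right) = 4 \left(4 + J\right) J = 4 J \left(4 + J\right)$)
$g{\left(4 \right)} \left(9 + Q{\left(0 \right)}\right) = 16 \cdot 4^{2} \left(9 + 4 \cdot 0 \left(4 + 0\right)\right) = 16 \cdot 16 \left(9 + 4 \cdot 0 \cdot 4\right) = 256 \left(9 + 0\right) = 256 \cdot 9 = 2304$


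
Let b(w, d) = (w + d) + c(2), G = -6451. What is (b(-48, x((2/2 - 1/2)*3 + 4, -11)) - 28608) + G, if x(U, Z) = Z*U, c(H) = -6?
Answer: -70347/2 ≈ -35174.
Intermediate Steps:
x(U, Z) = U*Z
b(w, d) = -6 + d + w (b(w, d) = (w + d) - 6 = (d + w) - 6 = -6 + d + w)
(b(-48, x((2/2 - 1/2)*3 + 4, -11)) - 28608) + G = ((-6 + ((2/2 - 1/2)*3 + 4)*(-11) - 48) - 28608) - 6451 = ((-6 + ((2*(½) - 1*½)*3 + 4)*(-11) - 48) - 28608) - 6451 = ((-6 + ((1 - ½)*3 + 4)*(-11) - 48) - 28608) - 6451 = ((-6 + ((½)*3 + 4)*(-11) - 48) - 28608) - 6451 = ((-6 + (3/2 + 4)*(-11) - 48) - 28608) - 6451 = ((-6 + (11/2)*(-11) - 48) - 28608) - 6451 = ((-6 - 121/2 - 48) - 28608) - 6451 = (-229/2 - 28608) - 6451 = -57445/2 - 6451 = -70347/2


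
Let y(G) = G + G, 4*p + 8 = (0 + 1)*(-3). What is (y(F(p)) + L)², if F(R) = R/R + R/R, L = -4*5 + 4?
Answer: 144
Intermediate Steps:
p = -11/4 (p = -2 + ((0 + 1)*(-3))/4 = -2 + (1*(-3))/4 = -2 + (¼)*(-3) = -2 - ¾ = -11/4 ≈ -2.7500)
L = -16 (L = -20 + 4 = -16)
F(R) = 2 (F(R) = 1 + 1 = 2)
y(G) = 2*G
(y(F(p)) + L)² = (2*2 - 16)² = (4 - 16)² = (-12)² = 144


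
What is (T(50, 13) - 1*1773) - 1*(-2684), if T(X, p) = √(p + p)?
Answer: 911 + √26 ≈ 916.10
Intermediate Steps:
T(X, p) = √2*√p (T(X, p) = √(2*p) = √2*√p)
(T(50, 13) - 1*1773) - 1*(-2684) = (√2*√13 - 1*1773) - 1*(-2684) = (√26 - 1773) + 2684 = (-1773 + √26) + 2684 = 911 + √26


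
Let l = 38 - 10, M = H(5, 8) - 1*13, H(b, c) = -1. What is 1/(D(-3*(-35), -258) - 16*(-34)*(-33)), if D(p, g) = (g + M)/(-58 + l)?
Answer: -15/269144 ≈ -5.5732e-5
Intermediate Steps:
M = -14 (M = -1 - 1*13 = -1 - 13 = -14)
l = 28
D(p, g) = 7/15 - g/30 (D(p, g) = (g - 14)/(-58 + 28) = (-14 + g)/(-30) = (-14 + g)*(-1/30) = 7/15 - g/30)
1/(D(-3*(-35), -258) - 16*(-34)*(-33)) = 1/((7/15 - 1/30*(-258)) - 16*(-34)*(-33)) = 1/((7/15 + 43/5) + 544*(-33)) = 1/(136/15 - 17952) = 1/(-269144/15) = -15/269144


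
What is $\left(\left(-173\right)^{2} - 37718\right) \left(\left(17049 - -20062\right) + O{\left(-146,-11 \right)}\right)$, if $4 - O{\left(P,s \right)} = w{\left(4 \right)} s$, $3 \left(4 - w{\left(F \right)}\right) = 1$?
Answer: $- \frac{868208674}{3} \approx -2.894 \cdot 10^{8}$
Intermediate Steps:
$w{\left(F \right)} = \frac{11}{3}$ ($w{\left(F \right)} = 4 - \frac{1}{3} = \frac{11}{3}$)
$O{\left(P,s \right)} = 4 - \frac{11 s}{3}$
$\left(\left(-173\right)^{2} - 37718\right) \left(\left(17049 - -20062\right) + O{\left(-146,-11 \right)}\right) = \left(\left(-173\right)^{2} - 37718\right) \left(\left(17049 - -20062\right) + \left(4 - - \frac{121}{3}\right)\right) = \left(29929 - 37718\right) \left(\left(17049 + 20062\right) + \left(4 + \frac{121}{3}\right)\right) = - 7789 \left(37111 + \frac{133}{3}\right) = \left(-7789\right) \frac{111466}{3} = - \frac{868208674}{3}$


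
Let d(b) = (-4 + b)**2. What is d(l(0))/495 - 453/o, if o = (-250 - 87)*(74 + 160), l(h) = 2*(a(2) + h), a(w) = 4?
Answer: 165107/4337190 ≈ 0.038068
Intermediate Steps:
l(h) = 8 + 2*h (l(h) = 2*(4 + h) = 8 + 2*h)
o = -78858 (o = -337*234 = -78858)
d(l(0))/495 - 453/o = (-4 + (8 + 2*0))**2/495 - 453/(-78858) = (-4 + (8 + 0))**2*(1/495) - 453*(-1/78858) = (-4 + 8)**2*(1/495) + 151/26286 = 4**2*(1/495) + 151/26286 = 16*(1/495) + 151/26286 = 16/495 + 151/26286 = 165107/4337190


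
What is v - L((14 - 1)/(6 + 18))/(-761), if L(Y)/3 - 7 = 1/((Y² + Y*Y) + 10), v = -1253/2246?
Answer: -2761572439/5211369094 ≈ -0.52991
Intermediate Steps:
v = -1253/2246 (v = -1253*1/2246 = -1253/2246 ≈ -0.55788)
L(Y) = 21 + 3/(10 + 2*Y²) (L(Y) = 21 + 3/((Y² + Y*Y) + 10) = 21 + 3/((Y² + Y²) + 10) = 21 + 3/(2*Y² + 10) = 21 + 3/(10 + 2*Y²))
v - L((14 - 1)/(6 + 18))/(-761) = -1253/2246 - 3*(71 + 14*((14 - 1)/(6 + 18))²)/(2*(5 + ((14 - 1)/(6 + 18))²))/(-761) = -1253/2246 - 3*(71 + 14*(13/24)²)/(2*(5 + (13/24)²))*(-1)/761 = -1253/2246 - 3*(71 + 14*(169/576))/(2*(5 + 169/576))*(-1)/761 = -1253/2246 - 3*(71 + 1183/288)/(2*(3049/576))*(-1)/761 = -1253/2246 - (3/2)*(576/3049)*(21631/288)*(-1)/761 = -1253/2246 - 64893*(-1)/(3049*761) = -1253/2246 - 1*(-64893/2320289) = -1253/2246 + 64893/2320289 = -2761572439/5211369094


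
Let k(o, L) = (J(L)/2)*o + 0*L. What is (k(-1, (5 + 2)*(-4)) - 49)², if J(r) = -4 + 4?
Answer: 2401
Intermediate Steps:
J(r) = 0
k(o, L) = 0 (k(o, L) = (0/2)*o + 0*L = (0*(½))*o + 0 = 0*o + 0 = 0 + 0 = 0)
(k(-1, (5 + 2)*(-4)) - 49)² = (0 - 49)² = (-49)² = 2401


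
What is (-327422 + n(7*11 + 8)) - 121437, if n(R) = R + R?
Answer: -448689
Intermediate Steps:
n(R) = 2*R
(-327422 + n(7*11 + 8)) - 121437 = (-327422 + 2*(7*11 + 8)) - 121437 = (-327422 + 2*(77 + 8)) - 121437 = (-327422 + 2*85) - 121437 = (-327422 + 170) - 121437 = -327252 - 121437 = -448689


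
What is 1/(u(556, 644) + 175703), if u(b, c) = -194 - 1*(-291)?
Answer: 1/175800 ≈ 5.6883e-6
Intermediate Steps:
u(b, c) = 97 (u(b, c) = -194 + 291 = 97)
1/(u(556, 644) + 175703) = 1/(97 + 175703) = 1/175800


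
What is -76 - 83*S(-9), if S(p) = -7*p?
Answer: -5305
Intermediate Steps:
-76 - 83*S(-9) = -76 - (-581)*(-9) = -76 - 83*63 = -76 - 5229 = -5305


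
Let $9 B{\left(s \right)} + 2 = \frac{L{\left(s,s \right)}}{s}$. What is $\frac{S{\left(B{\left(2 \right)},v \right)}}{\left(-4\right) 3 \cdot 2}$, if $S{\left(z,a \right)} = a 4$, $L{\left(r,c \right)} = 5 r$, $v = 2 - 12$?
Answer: $\frac{5}{3} \approx 1.6667$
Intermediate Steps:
$v = -10$ ($v = 2 - 12 = -10$)
$B{\left(s \right)} = \frac{1}{3}$ ($B{\left(s \right)} = - \frac{2}{9} + \frac{5 s \frac{1}{s}}{9} = - \frac{2}{9} + \frac{1}{9} \cdot 5 = - \frac{2}{9} + \frac{5}{9} = \frac{1}{3}$)
$S{\left(z,a \right)} = 4 a$
$\frac{S{\left(B{\left(2 \right)},v \right)}}{\left(-4\right) 3 \cdot 2} = \frac{4 \left(-10\right)}{\left(-4\right) 3 \cdot 2} = - \frac{40}{\left(-12\right) 2} = - \frac{40}{-24} = \left(-40\right) \left(- \frac{1}{24}\right) = \frac{5}{3}$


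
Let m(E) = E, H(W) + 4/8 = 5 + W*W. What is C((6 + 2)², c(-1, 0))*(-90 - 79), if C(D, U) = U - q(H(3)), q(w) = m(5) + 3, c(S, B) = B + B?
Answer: 1352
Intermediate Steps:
H(W) = 9/2 + W² (H(W) = -½ + (5 + W*W) = -½ + (5 + W²) = 9/2 + W²)
c(S, B) = 2*B
q(w) = 8 (q(w) = 5 + 3 = 8)
C(D, U) = -8 + U (C(D, U) = U - 1*8 = U - 8 = -8 + U)
C((6 + 2)², c(-1, 0))*(-90 - 79) = (-8 + 2*0)*(-90 - 79) = (-8 + 0)*(-169) = -8*(-169) = 1352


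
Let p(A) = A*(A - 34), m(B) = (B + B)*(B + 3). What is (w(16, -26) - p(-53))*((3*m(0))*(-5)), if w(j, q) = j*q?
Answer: 0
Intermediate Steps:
m(B) = 2*B*(3 + B) (m(B) = (2*B)*(3 + B) = 2*B*(3 + B))
p(A) = A*(-34 + A)
(w(16, -26) - p(-53))*((3*m(0))*(-5)) = (16*(-26) - (-53)*(-34 - 53))*((3*(2*0*(3 + 0)))*(-5)) = (-416 - (-53)*(-87))*((3*(2*0*3))*(-5)) = (-416 - 1*4611)*((3*0)*(-5)) = (-416 - 4611)*(0*(-5)) = -5027*0 = 0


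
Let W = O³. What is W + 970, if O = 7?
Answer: 1313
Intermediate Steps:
W = 343 (W = 7³ = 343)
W + 970 = 343 + 970 = 1313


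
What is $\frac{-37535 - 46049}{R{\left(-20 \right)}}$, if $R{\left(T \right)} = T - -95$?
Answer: $- \frac{83584}{75} \approx -1114.5$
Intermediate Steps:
$R{\left(T \right)} = 95 + T$ ($R{\left(T \right)} = T + 95 = 95 + T$)
$\frac{-37535 - 46049}{R{\left(-20 \right)}} = \frac{-37535 - 46049}{95 - 20} = \frac{-37535 - 46049}{75} = \left(-83584\right) \frac{1}{75} = - \frac{83584}{75}$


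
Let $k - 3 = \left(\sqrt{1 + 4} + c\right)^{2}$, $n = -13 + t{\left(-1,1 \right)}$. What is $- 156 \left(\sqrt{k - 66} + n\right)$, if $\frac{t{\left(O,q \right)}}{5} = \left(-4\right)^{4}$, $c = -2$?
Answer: $-197652 - 156 i \sqrt{63 - \left(2 - \sqrt{5}\right)^{2}} \approx -1.9765 \cdot 10^{5} - 1237.7 i$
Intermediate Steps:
$t{\left(O,q \right)} = 1280$ ($t{\left(O,q \right)} = 5 \left(-4\right)^{4} = 5 \cdot 256 = 1280$)
$n = 1267$ ($n = -13 + 1280 = 1267$)
$k = 3 + \left(-2 + \sqrt{5}\right)^{2}$ ($k = 3 + \left(\sqrt{1 + 4} - 2\right)^{2} = 3 + \left(\sqrt{5} - 2\right)^{2} = 3 + \left(-2 + \sqrt{5}\right)^{2} \approx 3.0557$)
$- 156 \left(\sqrt{k - 66} + n\right) = - 156 \left(\sqrt{\left(12 - 4 \sqrt{5}\right) - 66} + 1267\right) = - 156 \left(\sqrt{-54 - 4 \sqrt{5}} + 1267\right) = - 156 \left(1267 + \sqrt{-54 - 4 \sqrt{5}}\right) = -197652 - 156 \sqrt{-54 - 4 \sqrt{5}}$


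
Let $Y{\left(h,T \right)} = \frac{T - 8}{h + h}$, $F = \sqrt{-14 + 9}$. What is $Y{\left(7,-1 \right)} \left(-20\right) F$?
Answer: $\frac{90 i \sqrt{5}}{7} \approx 28.749 i$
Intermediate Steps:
$F = i \sqrt{5}$ ($F = \sqrt{-5} = i \sqrt{5} \approx 2.2361 i$)
$Y{\left(h,T \right)} = \frac{-8 + T}{2 h}$
$Y{\left(7,-1 \right)} \left(-20\right) F = \frac{-8 - 1}{2 \cdot 7} \left(-20\right) i \sqrt{5} = \frac{1}{2} \cdot \frac{1}{7} \left(-9\right) \left(-20\right) i \sqrt{5} = \left(- \frac{9}{14}\right) \left(-20\right) i \sqrt{5} = \frac{90 i \sqrt{5}}{7}$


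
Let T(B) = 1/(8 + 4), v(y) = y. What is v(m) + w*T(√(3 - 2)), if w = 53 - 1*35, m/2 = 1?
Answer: 7/2 ≈ 3.5000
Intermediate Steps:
m = 2 (m = 2*1 = 2)
w = 18 (w = 53 - 35 = 18)
T(B) = 1/12
v(m) + w*T(√(3 - 2)) = 2 + 18*(1/12) = 2 + 3/2 = 7/2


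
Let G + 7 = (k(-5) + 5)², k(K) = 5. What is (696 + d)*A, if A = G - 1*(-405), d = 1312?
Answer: 999984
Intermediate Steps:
G = 93 (G = -7 + (5 + 5)² = -7 + 10² = -7 + 100 = 93)
A = 498 (A = 93 - 1*(-405) = 93 + 405 = 498)
(696 + d)*A = (696 + 1312)*498 = 2008*498 = 999984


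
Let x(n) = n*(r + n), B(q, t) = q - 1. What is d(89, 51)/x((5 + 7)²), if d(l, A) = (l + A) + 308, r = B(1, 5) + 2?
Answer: 14/657 ≈ 0.021309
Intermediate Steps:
B(q, t) = -1 + q
r = 2 (r = (-1 + 1) + 2 = 0 + 2 = 2)
x(n) = n*(2 + n)
d(l, A) = 308 + A + l (d(l, A) = (A + l) + 308 = 308 + A + l)
d(89, 51)/x((5 + 7)²) = (308 + 51 + 89)/(((5 + 7)²*(2 + (5 + 7)²))) = 448/((12²*(2 + 12²))) = 448/((144*(2 + 144))) = 448/((144*146)) = 448/21024 = 448*(1/21024) = 14/657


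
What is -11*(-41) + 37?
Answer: 488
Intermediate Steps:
-11*(-41) + 37 = 451 + 37 = 488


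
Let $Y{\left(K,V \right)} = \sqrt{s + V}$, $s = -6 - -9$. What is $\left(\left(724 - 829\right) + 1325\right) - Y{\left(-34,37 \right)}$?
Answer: $1220 - 2 \sqrt{10} \approx 1213.7$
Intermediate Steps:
$s = 3$ ($s = -6 + 9 = 3$)
$Y{\left(K,V \right)} = \sqrt{3 + V}$
$\left(\left(724 - 829\right) + 1325\right) - Y{\left(-34,37 \right)} = \left(\left(724 - 829\right) + 1325\right) - \sqrt{3 + 37} = \left(-105 + 1325\right) - \sqrt{40} = 1220 - 2 \sqrt{10}$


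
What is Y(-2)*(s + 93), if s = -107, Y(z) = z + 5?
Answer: -42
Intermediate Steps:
Y(z) = 5 + z
Y(-2)*(s + 93) = (5 - 2)*(-107 + 93) = 3*(-14) = -42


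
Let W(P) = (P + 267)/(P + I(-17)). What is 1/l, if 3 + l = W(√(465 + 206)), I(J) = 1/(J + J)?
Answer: 1542271/79361857 + 308686*√671/79361857 ≈ 0.12019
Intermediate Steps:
I(J) = 1/(2*J)
W(P) = (267 + P)/(-1/34 + P) (W(P) = (P + 267)/(P + (½)/(-17)) = (267 + P)/(P + (½)*(-1/17)) = (267 + P)/(P - 1/34) = (267 + P)/(-1/34 + P))
l = -3 + 34*(267 + √671)/(-1 + 34*√671) (l = -3 + 34*(267 + √(465 + 206))/(-1 + 34*√(465 + 206)) = -3 + 34*(267 + √671)/(-1 + 34*√671) ≈ 8.3203)
1/l = 1/(-1542271/775675 + 308686*√671/775675)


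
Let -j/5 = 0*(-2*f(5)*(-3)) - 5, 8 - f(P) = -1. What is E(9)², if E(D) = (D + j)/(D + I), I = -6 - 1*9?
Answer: 289/9 ≈ 32.111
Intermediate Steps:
f(P) = 9 (f(P) = 8 - 1*(-1) = 8 + 1 = 9)
I = -15 (I = -6 - 9 = -15)
j = 25 (j = -5*(0*(-2*9*(-3)) - 5) = -5*(0*(-18*(-3)) - 5) = -5*(0*54 - 5) = -5*(0 - 5) = -5*(-5) = 25)
E(D) = (25 + D)/(-15 + D) (E(D) = (D + 25)/(D - 15) = (25 + D)/(-15 + D))
E(9)² = ((25 + 9)/(-15 + 9))² = (34/(-6))² = (-⅙*34)² = (-17/3)² = 289/9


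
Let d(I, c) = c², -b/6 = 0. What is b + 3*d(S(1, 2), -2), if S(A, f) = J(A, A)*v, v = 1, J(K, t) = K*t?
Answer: 12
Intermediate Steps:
b = 0 (b = -6*0 = 0)
S(A, f) = A² (S(A, f) = (A*A)*1 = A²*1 = A²)
b + 3*d(S(1, 2), -2) = 0 + 3*(-2)² = 0 + 3*4 = 0 + 12 = 12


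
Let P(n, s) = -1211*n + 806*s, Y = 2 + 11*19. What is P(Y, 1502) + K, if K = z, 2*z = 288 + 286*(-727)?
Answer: 851274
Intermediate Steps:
z = -103817 (z = (288 + 286*(-727))/2 = (288 - 207922)/2 = (½)*(-207634) = -103817)
K = -103817
Y = 211 (Y = 2 + 209 = 211)
P(Y, 1502) + K = (-1211*211 + 806*1502) - 103817 = (-255521 + 1210612) - 103817 = 955091 - 103817 = 851274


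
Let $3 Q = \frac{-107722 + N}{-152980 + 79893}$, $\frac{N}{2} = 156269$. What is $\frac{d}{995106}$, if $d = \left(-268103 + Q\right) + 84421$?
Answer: $- \frac{6712417303}{36364656111} \approx -0.18459$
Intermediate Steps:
$N = 312538$ ($N = 2 \cdot 156269 = 312538$)
$Q = - \frac{68272}{73087}$ ($Q = \frac{\left(-107722 + 312538\right) \frac{1}{-152980 + 79893}}{3} = \frac{204816 \frac{1}{-73087}}{3} = \frac{204816 \left(- \frac{1}{73087}\right)}{3} = \frac{1}{3} \left(- \frac{204816}{73087}\right) = - \frac{68272}{73087} \approx -0.93412$)
$d = - \frac{13424834606}{73087}$ ($d = \left(-268103 - \frac{68272}{73087}\right) + 84421 = - \frac{19594912233}{73087} + 84421 = - \frac{13424834606}{73087} \approx -1.8368 \cdot 10^{5}$)
$\frac{d}{995106} = - \frac{13424834606}{73087 \cdot 995106} = \left(- \frac{13424834606}{73087}\right) \frac{1}{995106} = - \frac{6712417303}{36364656111}$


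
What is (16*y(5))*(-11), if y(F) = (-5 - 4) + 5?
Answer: 704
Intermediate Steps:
y(F) = -4 (y(F) = -9 + 5 = -4)
(16*y(5))*(-11) = (16*(-4))*(-11) = -64*(-11) = 704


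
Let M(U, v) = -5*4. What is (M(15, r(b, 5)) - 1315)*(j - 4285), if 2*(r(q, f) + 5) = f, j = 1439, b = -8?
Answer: 3799410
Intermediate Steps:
r(q, f) = -5 + f/2
M(U, v) = -20
(M(15, r(b, 5)) - 1315)*(j - 4285) = (-20 - 1315)*(1439 - 4285) = -1335*(-2846) = 3799410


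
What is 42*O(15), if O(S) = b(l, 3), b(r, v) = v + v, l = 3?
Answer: 252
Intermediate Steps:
b(r, v) = 2*v
O(S) = 6 (O(S) = 2*3 = 6)
42*O(15) = 42*6 = 252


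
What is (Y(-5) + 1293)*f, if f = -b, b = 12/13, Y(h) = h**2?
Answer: -15816/13 ≈ -1216.6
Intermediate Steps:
b = 12/13 (b = 12*(1/13) = 12/13 ≈ 0.92308)
f = -12/13 (f = -1*12/13 = -12/13 ≈ -0.92308)
(Y(-5) + 1293)*f = ((-5)**2 + 1293)*(-12/13) = (25 + 1293)*(-12/13) = 1318*(-12/13) = -15816/13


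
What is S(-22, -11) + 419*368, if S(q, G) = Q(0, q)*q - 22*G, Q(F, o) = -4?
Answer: 154522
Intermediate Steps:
S(q, G) = -22*G - 4*q (S(q, G) = -4*q - 22*G = -22*G - 4*q)
S(-22, -11) + 419*368 = (-22*(-11) - 4*(-22)) + 419*368 = (242 + 88) + 154192 = 330 + 154192 = 154522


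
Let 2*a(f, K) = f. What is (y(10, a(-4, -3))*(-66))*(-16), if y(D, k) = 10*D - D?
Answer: 95040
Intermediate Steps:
a(f, K) = f/2
y(D, k) = 9*D
(y(10, a(-4, -3))*(-66))*(-16) = ((9*10)*(-66))*(-16) = (90*(-66))*(-16) = -5940*(-16) = 95040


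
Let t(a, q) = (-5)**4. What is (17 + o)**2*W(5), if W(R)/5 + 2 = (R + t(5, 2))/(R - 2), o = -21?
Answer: 16640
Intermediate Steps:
t(a, q) = 625
W(R) = -10 + 5*(625 + R)/(-2 + R) (W(R) = -10 + 5*((R + 625)/(R - 2)) = -10 + 5*((625 + R)/(-2 + R)) = -10 + 5*(625 + R)/(-2 + R))
(17 + o)**2*W(5) = (17 - 21)**2*(5*(629 - 1*5)/(-2 + 5)) = (-4)**2*(5*(629 - 5)/3) = 16*(5*(1/3)*624) = 16*1040 = 16640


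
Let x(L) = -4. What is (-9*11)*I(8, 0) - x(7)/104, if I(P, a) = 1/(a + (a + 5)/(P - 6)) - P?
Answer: 97817/130 ≈ 752.44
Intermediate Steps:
I(P, a) = 1/(a + (5 + a)/(-6 + P)) - P
(-9*11)*I(8, 0) - x(7)/104 = (-9*11)*((-6 - 4*8 - 1*0*8² + 5*8*0)/(5 - 5*0 + 8*0)) - (-4)/104 = -99*(-6 - 32 - 1*0*64 + 0)/(5 + 0 + 0) - (-4)/104 = -99*(-6 - 32 + 0 + 0)/5 - 1*(-1/26) = -99*(-38)/5 + 1/26 = -99*(-38/5) + 1/26 = 3762/5 + 1/26 = 97817/130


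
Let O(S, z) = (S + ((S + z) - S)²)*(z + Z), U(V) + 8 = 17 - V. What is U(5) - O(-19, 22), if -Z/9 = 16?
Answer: 56734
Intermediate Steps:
U(V) = 9 - V (U(V) = -8 + (17 - V) = 9 - V)
Z = -144 (Z = -9*16 = -144)
O(S, z) = (-144 + z)*(S + z²) (O(S, z) = (S + ((S + z) - S)²)*(z - 144) = (S + z²)*(-144 + z) = (-144 + z)*(S + z²))
U(5) - O(-19, 22) = (9 - 1*5) - (22³ - 144*(-19) - 144*22² - 19*22) = (9 - 5) - (10648 + 2736 - 144*484 - 418) = 4 - (10648 + 2736 - 69696 - 418) = 4 - 1*(-56730) = 4 + 56730 = 56734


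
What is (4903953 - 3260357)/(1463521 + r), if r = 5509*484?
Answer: 1643596/4129877 ≈ 0.39798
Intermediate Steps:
r = 2666356
(4903953 - 3260357)/(1463521 + r) = (4903953 - 3260357)/(1463521 + 2666356) = 1643596/4129877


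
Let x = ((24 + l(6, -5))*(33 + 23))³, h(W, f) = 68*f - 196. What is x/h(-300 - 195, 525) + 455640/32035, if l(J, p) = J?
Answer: 271275639576/2031019 ≈ 1.3357e+5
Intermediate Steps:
h(W, f) = -196 + 68*f
x = 4741632000 (x = ((24 + 6)*(33 + 23))³ = (30*56)³ = 1680³ = 4741632000)
x/h(-300 - 195, 525) + 455640/32035 = 4741632000/(-196 + 68*525) + 455640/32035 = 4741632000/(-196 + 35700) + 455640*(1/32035) = 4741632000/35504 + 91128/6407 = 4741632000*(1/35504) + 91128/6407 = 42336000/317 + 91128/6407 = 271275639576/2031019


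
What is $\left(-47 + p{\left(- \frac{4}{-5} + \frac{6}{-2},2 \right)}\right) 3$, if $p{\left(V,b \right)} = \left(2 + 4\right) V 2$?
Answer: $- \frac{1101}{5} \approx -220.2$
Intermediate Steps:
$p{\left(V,b \right)} = 12 V$ ($p{\left(V,b \right)} = 6 V 2 = 12 V$)
$\left(-47 + p{\left(- \frac{4}{-5} + \frac{6}{-2},2 \right)}\right) 3 = \left(-47 + 12 \left(- \frac{4}{-5} + \frac{6}{-2}\right)\right) 3 = \left(-47 + 12 \left(\left(-4\right) \left(- \frac{1}{5}\right) + 6 \left(- \frac{1}{2}\right)\right)\right) 3 = \left(-47 + 12 \left(\frac{4}{5} - 3\right)\right) 3 = \left(-47 + 12 \left(- \frac{11}{5}\right)\right) 3 = \left(-47 - \frac{132}{5}\right) 3 = \left(- \frac{367}{5}\right) 3 = - \frac{1101}{5}$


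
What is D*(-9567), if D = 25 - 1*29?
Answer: 38268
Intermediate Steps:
D = -4 (D = 25 - 29 = -4)
D*(-9567) = -4*(-9567) = 38268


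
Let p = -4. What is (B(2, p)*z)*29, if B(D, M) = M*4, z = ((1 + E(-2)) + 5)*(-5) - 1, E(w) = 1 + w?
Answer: 12064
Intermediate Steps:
z = -26 (z = ((1 + (1 - 2)) + 5)*(-5) - 1 = ((1 - 1) + 5)*(-5) - 1 = (0 + 5)*(-5) - 1 = 5*(-5) - 1 = -25 - 1 = -26)
B(D, M) = 4*M
(B(2, p)*z)*29 = ((4*(-4))*(-26))*29 = -16*(-26)*29 = 416*29 = 12064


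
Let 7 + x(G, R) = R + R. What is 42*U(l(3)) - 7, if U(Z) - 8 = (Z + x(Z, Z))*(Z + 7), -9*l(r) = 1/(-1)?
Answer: -14959/9 ≈ -1662.1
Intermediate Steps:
x(G, R) = -7 + 2*R (x(G, R) = -7 + (R + R) = -7 + 2*R)
l(r) = ⅑ (l(r) = -⅑/(-1) = -⅑*(-1) = ⅑)
U(Z) = 8 + (-7 + 3*Z)*(7 + Z) (U(Z) = 8 + (Z + (-7 + 2*Z))*(Z + 7) = 8 + (-7 + 3*Z)*(7 + Z))
42*U(l(3)) - 7 = 42*(-41 + 3*(⅑)² + 14*(⅑)) - 7 = 42*(-41 + 3*(1/81) + 14/9) - 7 = 42*(-41 + 1/27 + 14/9) - 7 = 42*(-1064/27) - 7 = -14896/9 - 7 = -14959/9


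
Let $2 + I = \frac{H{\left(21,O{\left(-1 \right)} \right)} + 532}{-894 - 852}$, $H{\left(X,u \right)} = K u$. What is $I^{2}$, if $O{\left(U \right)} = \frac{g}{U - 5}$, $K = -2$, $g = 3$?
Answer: $\frac{16200625}{3048516} \approx 5.3143$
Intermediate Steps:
$O{\left(U \right)} = \frac{3}{-5 + U}$ ($O{\left(U \right)} = \frac{3}{U - 5} = \frac{3}{-5 + U}$)
$H{\left(X,u \right)} = - 2 u$
$I = - \frac{4025}{1746}$ ($I = -2 + \frac{- 2 \frac{3}{-5 - 1} + 532}{-894 - 852} = -2 + \frac{- 2 \frac{3}{-6} + 532}{-1746} = -2 + \left(- 2 \cdot 3 \left(- \frac{1}{6}\right) + 532\right) \left(- \frac{1}{1746}\right) = -2 + \left(\left(-2\right) \left(- \frac{1}{2}\right) + 532\right) \left(- \frac{1}{1746}\right) = -2 + \left(1 + 532\right) \left(- \frac{1}{1746}\right) = -2 + 533 \left(- \frac{1}{1746}\right) = -2 - \frac{533}{1746} = - \frac{4025}{1746} \approx -2.3053$)
$I^{2} = \left(- \frac{4025}{1746}\right)^{2} = \frac{16200625}{3048516}$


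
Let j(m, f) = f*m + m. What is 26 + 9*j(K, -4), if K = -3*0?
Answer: 26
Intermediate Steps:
K = 0
j(m, f) = m + f*m
26 + 9*j(K, -4) = 26 + 9*(0*(1 - 4)) = 26 + 9*(0*(-3)) = 26 + 9*0 = 26 + 0 = 26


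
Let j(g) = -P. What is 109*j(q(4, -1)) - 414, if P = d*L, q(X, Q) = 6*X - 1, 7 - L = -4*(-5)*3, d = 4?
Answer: 22694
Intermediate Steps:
L = -53 (L = 7 - (-4*(-5))*3 = 7 - 20*3 = 7 - 1*60 = 7 - 60 = -53)
q(X, Q) = -1 + 6*X
P = -212 (P = 4*(-53) = -212)
j(g) = 212 (j(g) = -1*(-212) = 212)
109*j(q(4, -1)) - 414 = 109*212 - 414 = 23108 - 414 = 22694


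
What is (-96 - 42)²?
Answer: 19044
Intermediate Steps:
(-96 - 42)² = (-138)² = 19044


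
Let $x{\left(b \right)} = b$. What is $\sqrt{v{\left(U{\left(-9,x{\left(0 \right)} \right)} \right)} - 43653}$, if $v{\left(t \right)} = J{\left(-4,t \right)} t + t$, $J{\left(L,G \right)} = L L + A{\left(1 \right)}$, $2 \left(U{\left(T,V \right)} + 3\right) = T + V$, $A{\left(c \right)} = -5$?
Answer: $i \sqrt{43743} \approx 209.15 i$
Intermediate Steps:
$U{\left(T,V \right)} = -3 + \frac{T}{2} + \frac{V}{2}$ ($U{\left(T,V \right)} = -3 + \frac{T + V}{2} = -3 + \left(\frac{T}{2} + \frac{V}{2}\right) = -3 + \frac{T}{2} + \frac{V}{2}$)
$J{\left(L,G \right)} = -5 + L^{2}$ ($J{\left(L,G \right)} = L L - 5 = L^{2} - 5 = -5 + L^{2}$)
$v{\left(t \right)} = 12 t$ ($v{\left(t \right)} = \left(-5 + \left(-4\right)^{2}\right) t + t = \left(-5 + 16\right) t + t = 11 t + t = 12 t$)
$\sqrt{v{\left(U{\left(-9,x{\left(0 \right)} \right)} \right)} - 43653} = \sqrt{12 \left(-3 + \frac{1}{2} \left(-9\right) + \frac{1}{2} \cdot 0\right) - 43653} = \sqrt{12 \left(-3 - \frac{9}{2} + 0\right) - 43653} = \sqrt{12 \left(- \frac{15}{2}\right) - 43653} = \sqrt{-90 - 43653} = \sqrt{-43743} = i \sqrt{43743}$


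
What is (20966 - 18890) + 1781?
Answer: 3857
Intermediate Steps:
(20966 - 18890) + 1781 = 2076 + 1781 = 3857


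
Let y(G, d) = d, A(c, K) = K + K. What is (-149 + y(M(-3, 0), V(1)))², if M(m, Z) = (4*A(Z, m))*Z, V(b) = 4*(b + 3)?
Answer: 17689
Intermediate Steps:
A(c, K) = 2*K
V(b) = 12 + 4*b (V(b) = 4*(3 + b) = 12 + 4*b)
M(m, Z) = 8*Z*m (M(m, Z) = (4*(2*m))*Z = (8*m)*Z = 8*Z*m)
(-149 + y(M(-3, 0), V(1)))² = (-149 + (12 + 4*1))² = (-149 + (12 + 4))² = (-149 + 16)² = (-133)² = 17689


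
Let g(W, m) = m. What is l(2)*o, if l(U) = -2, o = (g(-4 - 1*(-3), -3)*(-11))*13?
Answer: -858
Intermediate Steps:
o = 429 (o = -3*(-11)*13 = 33*13 = 429)
l(2)*o = -2*429 = -858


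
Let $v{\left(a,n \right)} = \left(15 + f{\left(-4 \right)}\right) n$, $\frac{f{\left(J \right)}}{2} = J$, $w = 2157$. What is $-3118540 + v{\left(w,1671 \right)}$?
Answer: $-3106843$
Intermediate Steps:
$f{\left(J \right)} = 2 J$
$v{\left(a,n \right)} = 7 n$ ($v{\left(a,n \right)} = \left(15 + 2 \left(-4\right)\right) n = \left(15 - 8\right) n = 7 n$)
$-3118540 + v{\left(w,1671 \right)} = -3118540 + 7 \cdot 1671 = -3118540 + 11697 = -3106843$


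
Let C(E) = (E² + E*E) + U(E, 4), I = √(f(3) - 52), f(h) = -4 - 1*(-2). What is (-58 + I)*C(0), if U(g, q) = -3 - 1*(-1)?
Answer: 116 - 6*I*√6 ≈ 116.0 - 14.697*I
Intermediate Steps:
f(h) = -2 (f(h) = -4 + 2 = -2)
U(g, q) = -2 (U(g, q) = -3 + 1 = -2)
I = 3*I*√6 (I = √(-2 - 52) = √(-54) = 3*I*√6 ≈ 7.3485*I)
C(E) = -2 + 2*E² (C(E) = (E² + E*E) - 2 = (E² + E²) - 2 = 2*E² - 2 = -2 + 2*E²)
(-58 + I)*C(0) = (-58 + 3*I*√6)*(-2 + 2*0²) = (-58 + 3*I*√6)*(-2 + 2*0) = (-58 + 3*I*√6)*(-2 + 0) = (-58 + 3*I*√6)*(-2) = 116 - 6*I*√6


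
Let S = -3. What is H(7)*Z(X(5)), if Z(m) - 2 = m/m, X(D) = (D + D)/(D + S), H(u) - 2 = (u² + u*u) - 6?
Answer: 282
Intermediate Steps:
H(u) = -4 + 2*u² (H(u) = 2 + ((u² + u*u) - 6) = 2 + ((u² + u²) - 6) = 2 + (2*u² - 6) = 2 + (-6 + 2*u²) = -4 + 2*u²)
X(D) = 2*D/(-3 + D) (X(D) = (D + D)/(D - 3) = (2*D)/(-3 + D) = 2*D/(-3 + D))
Z(m) = 3 (Z(m) = 2 + m/m = 2 + 1 = 3)
H(7)*Z(X(5)) = (-4 + 2*7²)*3 = (-4 + 2*49)*3 = (-4 + 98)*3 = 94*3 = 282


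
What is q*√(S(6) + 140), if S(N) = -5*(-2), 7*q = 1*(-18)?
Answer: -90*√6/7 ≈ -31.493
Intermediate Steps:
q = -18/7 (q = (1*(-18))/7 = (⅐)*(-18) = -18/7 ≈ -2.5714)
S(N) = 10
q*√(S(6) + 140) = -18*√(10 + 140)/7 = -90*√6/7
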